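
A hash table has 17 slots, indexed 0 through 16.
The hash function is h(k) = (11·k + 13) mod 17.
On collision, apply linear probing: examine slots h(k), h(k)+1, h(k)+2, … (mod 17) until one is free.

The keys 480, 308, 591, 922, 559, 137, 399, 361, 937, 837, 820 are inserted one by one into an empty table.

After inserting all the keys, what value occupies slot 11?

837

480 hashes to 6; slot 6 is free → place at 6.
308 hashes to 1; slot 1 is free → place at 1.
591 hashes to 3; slot 3 is free → place at 3.
922 hashes to 6; 6 taken → place at 7.
559 hashes to 8; slot 8 is free → place at 8.
137 hashes to 7; 7,8 taken → place at 9.
399 hashes to 16; slot 16 is free → place at 16.
361 hashes to 6; 6,7,8,9 taken → place at 10.
937 hashes to 1; 1 taken → place at 2.
837 hashes to 6; 6,7,8,9,10 taken → place at 11.
820 hashes to 6; 6,7,8,9,10,11 taken → place at 12.
Table: [∅, 308, 937, 591, ∅, ∅, 480, 922, 559, 137, 361, 837, 820, ∅, ∅, ∅, 399]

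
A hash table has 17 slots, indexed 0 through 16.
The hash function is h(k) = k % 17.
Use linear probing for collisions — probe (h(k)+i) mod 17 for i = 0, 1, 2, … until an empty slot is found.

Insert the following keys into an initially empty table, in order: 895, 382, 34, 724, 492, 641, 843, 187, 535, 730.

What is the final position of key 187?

Insert 895: h=11, slot 11 empty -> index 11.
Insert 382: h=8, slot 8 empty -> index 8.
Insert 34: h=0, slot 0 empty -> index 0.
Insert 724: h=10, slot 10 empty -> index 10.
Insert 492: h=16, slot 16 empty -> index 16.
Insert 641: h=12, slot 12 empty -> index 12.
Insert 843: h=10, slots 10,11,12 occupied -> index 13.
Insert 187: h=0, slot 0 occupied -> index 1.
Insert 535: h=8, slot 8 occupied -> index 9.
Insert 730: h=16, slots 16,0,1 occupied -> index 2.
Table: [34, 187, 730, -, -, -, -, -, 382, 535, 724, 895, 641, 843, -, -, 492]

1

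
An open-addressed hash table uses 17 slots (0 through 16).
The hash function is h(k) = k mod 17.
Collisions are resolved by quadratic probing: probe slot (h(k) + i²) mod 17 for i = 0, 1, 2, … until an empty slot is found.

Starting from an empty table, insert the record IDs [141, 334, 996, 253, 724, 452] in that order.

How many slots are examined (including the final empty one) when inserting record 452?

4

141: h=5 => slot 5
334: h=11 => slot 11
996: h=10 => slot 10
253: h=15 => slot 15
724: h=10, probe 10,11,14 => slot 14
452: h=10, probe 10,11,14,2 => slot 2
Table: [∅, ∅, 452, ∅, ∅, 141, ∅, ∅, ∅, ∅, 996, 334, ∅, ∅, 724, 253, ∅]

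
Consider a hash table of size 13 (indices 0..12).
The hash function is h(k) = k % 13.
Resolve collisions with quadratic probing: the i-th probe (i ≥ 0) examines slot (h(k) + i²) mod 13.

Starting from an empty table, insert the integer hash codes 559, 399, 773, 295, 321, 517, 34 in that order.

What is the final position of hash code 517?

559: h=0 → slot 0
399: h=9 → slot 9
773: h=6 → slot 6
295: h=9, probe 9,10 → slot 10
321: h=9, probe 9,10,0,5 → slot 5
517: h=10, probe 10,11 → slot 11
34: h=8 → slot 8
Table: [559, —, —, —, —, 321, 773, —, 34, 399, 295, 517, —]

11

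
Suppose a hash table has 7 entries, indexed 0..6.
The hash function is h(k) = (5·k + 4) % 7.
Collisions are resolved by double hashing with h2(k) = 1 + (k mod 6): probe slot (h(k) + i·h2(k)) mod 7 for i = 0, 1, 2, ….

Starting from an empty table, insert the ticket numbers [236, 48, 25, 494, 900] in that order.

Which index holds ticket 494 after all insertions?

2

236 hashes to 1; slot 1 is free -> place at 1.
48 hashes to 6; slot 6 is free -> place at 6.
25 hashes to 3; slot 3 is free -> place at 3.
494 hashes to 3, h2=3; 3,6 taken -> place at 2.
900 hashes to 3, h2=1; 3 taken -> place at 4.
Table: [—, 236, 494, 25, 900, —, 48]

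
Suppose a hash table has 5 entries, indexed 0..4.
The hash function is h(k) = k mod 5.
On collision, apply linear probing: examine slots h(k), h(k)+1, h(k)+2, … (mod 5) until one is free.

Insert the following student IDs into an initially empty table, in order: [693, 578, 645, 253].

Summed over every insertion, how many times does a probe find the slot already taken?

4

693 hashes to 3; slot 3 is free → place at 3.
578 hashes to 3; 3 taken → place at 4.
645 hashes to 0; slot 0 is free → place at 0.
253 hashes to 3; 3,4,0 taken → place at 1.
Table: [645, 253, _, 693, 578]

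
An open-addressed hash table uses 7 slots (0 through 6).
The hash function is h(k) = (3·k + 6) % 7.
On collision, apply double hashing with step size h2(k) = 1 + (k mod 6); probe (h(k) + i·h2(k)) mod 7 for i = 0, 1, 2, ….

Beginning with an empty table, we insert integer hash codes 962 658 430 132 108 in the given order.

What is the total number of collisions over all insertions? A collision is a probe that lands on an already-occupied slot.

962 hashes to 1; slot 1 is free → place at 1.
658 hashes to 6; slot 6 is free → place at 6.
430 hashes to 1, h2=5; 1,6 taken → place at 4.
132 hashes to 3; slot 3 is free → place at 3.
108 hashes to 1, h2=1; 1 taken → place at 2.
Table: [_, 962, 108, 132, 430, _, 658]

3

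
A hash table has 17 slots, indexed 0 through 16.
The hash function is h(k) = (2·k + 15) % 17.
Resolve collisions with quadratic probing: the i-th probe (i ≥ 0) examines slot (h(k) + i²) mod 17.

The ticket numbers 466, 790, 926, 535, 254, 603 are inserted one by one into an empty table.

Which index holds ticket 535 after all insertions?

Insert 466: h=12, slot 12 empty → index 12.
Insert 790: h=14, slot 14 empty → index 14.
Insert 926: h=14, slot 14 occupied → index 15.
Insert 535: h=14, slots 14,15 occupied → index 1.
Insert 254: h=13, slot 13 empty → index 13.
Insert 603: h=14, slots 14,15,1 occupied → index 6.
Table: [_, 535, _, _, _, _, 603, _, _, _, _, _, 466, 254, 790, 926, _]

1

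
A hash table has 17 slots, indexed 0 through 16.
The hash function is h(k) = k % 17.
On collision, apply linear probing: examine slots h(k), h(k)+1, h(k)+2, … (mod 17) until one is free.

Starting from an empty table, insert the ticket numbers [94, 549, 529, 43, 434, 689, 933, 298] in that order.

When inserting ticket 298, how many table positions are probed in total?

94: h=9 => slot 9
549: h=5 => slot 5
529: h=2 => slot 2
43: h=9, probe 9,10 => slot 10
434: h=9, probe 9,10,11 => slot 11
689: h=9, probe 9,10,11,12 => slot 12
933: h=15 => slot 15
298: h=9, probe 9,10,11,12,13 => slot 13
Table: [—, —, 529, —, —, 549, —, —, —, 94, 43, 434, 689, 298, —, 933, —]

5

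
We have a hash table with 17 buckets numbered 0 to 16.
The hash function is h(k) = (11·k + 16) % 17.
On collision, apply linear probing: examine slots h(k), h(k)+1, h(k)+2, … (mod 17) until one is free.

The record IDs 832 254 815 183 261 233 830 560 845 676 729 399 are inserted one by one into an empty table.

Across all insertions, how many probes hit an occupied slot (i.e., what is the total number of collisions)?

14

832: h=5 -> slot 5
254: h=5, probe 5,6 -> slot 6
815: h=5, probe 5,6,7 -> slot 7
183: h=6, probe 6,7,8 -> slot 8
261: h=14 -> slot 14
233: h=12 -> slot 12
830: h=0 -> slot 0
560: h=5, probe 5,6,7,8,9 -> slot 9
845: h=12, probe 12,13 -> slot 13
676: h=6, probe 6,7,8,9,10 -> slot 10
729: h=11 -> slot 11
399: h=2 -> slot 2
Table: [830, _, 399, _, _, 832, 254, 815, 183, 560, 676, 729, 233, 845, 261, _, _]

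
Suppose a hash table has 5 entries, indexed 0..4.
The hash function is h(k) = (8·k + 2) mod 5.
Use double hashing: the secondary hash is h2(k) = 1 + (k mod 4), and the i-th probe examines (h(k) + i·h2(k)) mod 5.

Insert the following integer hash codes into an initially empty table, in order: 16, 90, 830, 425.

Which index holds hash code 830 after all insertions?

16: h=0 => slot 0
90: h=2 => slot 2
830: h=2, h2=3, probe 2,0,3 => slot 3
425: h=2, h2=2, probe 2,4 => slot 4
Table: [16, _, 90, 830, 425]

3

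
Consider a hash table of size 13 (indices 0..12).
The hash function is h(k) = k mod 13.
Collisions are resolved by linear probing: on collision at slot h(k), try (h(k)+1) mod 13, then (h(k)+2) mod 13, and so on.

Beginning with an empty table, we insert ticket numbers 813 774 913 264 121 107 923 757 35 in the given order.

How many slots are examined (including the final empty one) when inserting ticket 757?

7

813: h=7 => slot 7
774: h=7, probe 7,8 => slot 8
913: h=3 => slot 3
264: h=4 => slot 4
121: h=4, probe 4,5 => slot 5
107: h=3, probe 3,4,5,6 => slot 6
923: h=0 => slot 0
757: h=3, probe 3,4,5,6,7,8,9 => slot 9
35: h=9, probe 9,10 => slot 10
Table: [923, _, _, 913, 264, 121, 107, 813, 774, 757, 35, _, _]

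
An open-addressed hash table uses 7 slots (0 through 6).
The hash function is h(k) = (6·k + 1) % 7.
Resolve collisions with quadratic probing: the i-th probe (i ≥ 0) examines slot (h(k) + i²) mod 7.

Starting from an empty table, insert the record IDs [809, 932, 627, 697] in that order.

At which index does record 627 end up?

5

809 hashes to 4; slot 4 is free => place at 4.
932 hashes to 0; slot 0 is free => place at 0.
627 hashes to 4; 4 taken => place at 5.
697 hashes to 4; 4,5 taken => place at 1.
Table: [932, 697, -, -, 809, 627, -]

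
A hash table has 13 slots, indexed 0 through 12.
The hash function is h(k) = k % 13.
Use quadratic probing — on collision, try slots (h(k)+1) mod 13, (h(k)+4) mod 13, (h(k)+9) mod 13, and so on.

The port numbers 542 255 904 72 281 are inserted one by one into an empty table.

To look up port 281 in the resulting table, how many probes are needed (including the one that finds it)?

542 hashes to 9; slot 9 is free -> place at 9.
255 hashes to 8; slot 8 is free -> place at 8.
904 hashes to 7; slot 7 is free -> place at 7.
72 hashes to 7; 7,8 taken -> place at 11.
281 hashes to 8; 8,9 taken -> place at 12.
Table: [∅, ∅, ∅, ∅, ∅, ∅, ∅, 904, 255, 542, ∅, 72, 281]
Lookup 281: h=8, probe 8,9,12 → found at 12.

3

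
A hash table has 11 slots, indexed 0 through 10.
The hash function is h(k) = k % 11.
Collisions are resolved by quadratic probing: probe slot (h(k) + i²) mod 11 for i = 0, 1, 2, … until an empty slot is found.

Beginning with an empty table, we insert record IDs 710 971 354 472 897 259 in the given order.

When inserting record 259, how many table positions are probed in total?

4

710: h=6 → slot 6
971: h=3 → slot 3
354: h=2 → slot 2
472: h=10 → slot 10
897: h=6, probe 6,7 → slot 7
259: h=6, probe 6,7,10,4 → slot 4
Table: [∅, ∅, 354, 971, 259, ∅, 710, 897, ∅, ∅, 472]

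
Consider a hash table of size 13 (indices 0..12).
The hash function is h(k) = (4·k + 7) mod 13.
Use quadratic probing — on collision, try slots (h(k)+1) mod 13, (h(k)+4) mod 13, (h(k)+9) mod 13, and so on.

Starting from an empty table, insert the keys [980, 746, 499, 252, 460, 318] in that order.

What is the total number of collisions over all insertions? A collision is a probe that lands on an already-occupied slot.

980 hashes to 1; slot 1 is free → place at 1.
746 hashes to 1; 1 taken → place at 2.
499 hashes to 1; 1,2 taken → place at 5.
252 hashes to 1; 1,2,5 taken → place at 10.
460 hashes to 1; 1,2,5,10 taken → place at 4.
318 hashes to 5; 5 taken → place at 6.
Table: [∅, 980, 746, ∅, 460, 499, 318, ∅, ∅, ∅, 252, ∅, ∅]

11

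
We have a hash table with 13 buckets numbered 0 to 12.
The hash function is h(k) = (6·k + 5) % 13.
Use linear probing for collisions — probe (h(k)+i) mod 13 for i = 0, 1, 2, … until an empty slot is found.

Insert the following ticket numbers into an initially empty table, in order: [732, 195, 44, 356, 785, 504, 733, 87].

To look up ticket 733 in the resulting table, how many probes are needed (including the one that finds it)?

732 hashes to 3; slot 3 is free -> place at 3.
195 hashes to 5; slot 5 is free -> place at 5.
44 hashes to 9; slot 9 is free -> place at 9.
356 hashes to 9; 9 taken -> place at 10.
785 hashes to 9; 9,10 taken -> place at 11.
504 hashes to 0; slot 0 is free -> place at 0.
733 hashes to 9; 9,10,11 taken -> place at 12.
87 hashes to 7; slot 7 is free -> place at 7.
Table: [504, —, —, 732, —, 195, —, 87, —, 44, 356, 785, 733]
Lookup 733: h=9, probe 9,10,11,12 → found at 12.

4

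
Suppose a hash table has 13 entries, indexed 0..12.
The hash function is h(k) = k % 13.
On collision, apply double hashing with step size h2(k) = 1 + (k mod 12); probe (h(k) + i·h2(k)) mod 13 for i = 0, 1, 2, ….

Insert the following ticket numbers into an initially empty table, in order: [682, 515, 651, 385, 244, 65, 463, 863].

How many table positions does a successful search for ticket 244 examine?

682 hashes to 6; slot 6 is free => place at 6.
515 hashes to 8; slot 8 is free => place at 8.
651 hashes to 1; slot 1 is free => place at 1.
385 hashes to 8, h2=2; 8 taken => place at 10.
244 hashes to 10, h2=5; 10 taken => place at 2.
65 hashes to 0; slot 0 is free => place at 0.
463 hashes to 8, h2=8; 8 taken => place at 3.
863 hashes to 5; slot 5 is free => place at 5.
Table: [65, 651, 244, 463, _, 863, 682, _, 515, _, 385, _, _]
Lookup 244: h=10, h2=5, probe 10,2 → found at 2.

2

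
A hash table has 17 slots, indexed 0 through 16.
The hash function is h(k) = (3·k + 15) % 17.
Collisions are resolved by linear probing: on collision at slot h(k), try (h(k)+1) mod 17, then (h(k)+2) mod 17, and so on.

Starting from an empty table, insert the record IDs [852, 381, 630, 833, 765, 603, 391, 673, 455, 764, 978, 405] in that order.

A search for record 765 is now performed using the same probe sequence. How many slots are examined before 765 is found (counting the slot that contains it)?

2

852: h=4 => slot 4
381: h=2 => slot 2
630: h=1 => slot 1
833: h=15 => slot 15
765: h=15, probe 15,16 => slot 16
603: h=5 => slot 5
391: h=15, probe 15,16,0 => slot 0
673: h=11 => slot 11
455: h=3 => slot 3
764: h=12 => slot 12
978: h=8 => slot 8
405: h=6 => slot 6
Table: [391, 630, 381, 455, 852, 603, 405, _, 978, _, _, 673, 764, _, _, 833, 765]
Lookup 765: h=15, probe 15,16 → found at 16.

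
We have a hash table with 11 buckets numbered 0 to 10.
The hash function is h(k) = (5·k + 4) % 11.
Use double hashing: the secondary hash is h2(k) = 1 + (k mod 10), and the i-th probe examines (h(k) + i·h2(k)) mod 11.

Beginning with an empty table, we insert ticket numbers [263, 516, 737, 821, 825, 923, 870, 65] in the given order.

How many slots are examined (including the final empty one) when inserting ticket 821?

2

263 hashes to 10; slot 10 is free => place at 10.
516 hashes to 10, h2=7; 10 taken => place at 6.
737 hashes to 4; slot 4 is free => place at 4.
821 hashes to 6, h2=2; 6 taken => place at 8.
825 hashes to 4, h2=6; 4,10 taken => place at 5.
923 hashes to 10, h2=4; 10 taken => place at 3.
870 hashes to 9; slot 9 is free => place at 9.
65 hashes to 10, h2=6; 10,5 taken => place at 0.
Table: [65, ∅, ∅, 923, 737, 825, 516, ∅, 821, 870, 263]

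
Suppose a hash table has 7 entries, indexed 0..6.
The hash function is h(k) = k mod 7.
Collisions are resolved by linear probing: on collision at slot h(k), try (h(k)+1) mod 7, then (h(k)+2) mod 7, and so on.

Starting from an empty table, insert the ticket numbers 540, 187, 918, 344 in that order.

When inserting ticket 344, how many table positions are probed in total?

Insert 540: h=1, slot 1 empty → index 1.
Insert 187: h=5, slot 5 empty → index 5.
Insert 918: h=1, slot 1 occupied → index 2.
Insert 344: h=1, slots 1,2 occupied → index 3.
Table: [∅, 540, 918, 344, ∅, 187, ∅]

3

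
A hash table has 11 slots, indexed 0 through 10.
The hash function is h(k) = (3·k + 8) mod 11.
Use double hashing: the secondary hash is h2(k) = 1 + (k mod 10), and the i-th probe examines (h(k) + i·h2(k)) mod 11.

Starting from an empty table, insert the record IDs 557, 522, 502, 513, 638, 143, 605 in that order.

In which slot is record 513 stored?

557 hashes to 7; slot 7 is free -> place at 7.
522 hashes to 1; slot 1 is free -> place at 1.
502 hashes to 7, h2=3; 7 taken -> place at 10.
513 hashes to 7, h2=4; 7 taken -> place at 0.
638 hashes to 8; slot 8 is free -> place at 8.
143 hashes to 8, h2=4; 8,1 taken -> place at 5.
605 hashes to 8, h2=6; 8 taken -> place at 3.
Table: [513, 522, ∅, 605, ∅, 143, ∅, 557, 638, ∅, 502]

0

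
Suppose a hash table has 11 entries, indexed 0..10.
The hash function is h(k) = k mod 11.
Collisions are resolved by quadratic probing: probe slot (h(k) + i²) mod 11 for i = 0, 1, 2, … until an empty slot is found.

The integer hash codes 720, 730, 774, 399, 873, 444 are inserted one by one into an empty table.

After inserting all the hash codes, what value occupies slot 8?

720: h=5 → slot 5
730: h=4 → slot 4
774: h=4, probe 4,5,8 → slot 8
399: h=3 → slot 3
873: h=4, probe 4,5,8,2 → slot 2
444: h=4, probe 4,5,8,2,9 → slot 9
Table: [—, —, 873, 399, 730, 720, —, —, 774, 444, —]

774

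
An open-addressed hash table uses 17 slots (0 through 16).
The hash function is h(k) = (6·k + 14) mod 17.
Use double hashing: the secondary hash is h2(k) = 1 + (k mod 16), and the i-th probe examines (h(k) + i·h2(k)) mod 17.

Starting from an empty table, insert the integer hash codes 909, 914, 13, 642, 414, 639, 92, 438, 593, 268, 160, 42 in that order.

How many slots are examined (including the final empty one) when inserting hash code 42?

6

909 hashes to 11; slot 11 is free -> place at 11.
914 hashes to 7; slot 7 is free -> place at 7.
13 hashes to 7, h2=14; 7 taken -> place at 4.
642 hashes to 7, h2=3; 7 taken -> place at 10.
414 hashes to 16; slot 16 is free -> place at 16.
639 hashes to 6; slot 6 is free -> place at 6.
92 hashes to 5; slot 5 is free -> place at 5.
438 hashes to 7, h2=7; 7 taken -> place at 14.
593 hashes to 2; slot 2 is free -> place at 2.
268 hashes to 7, h2=13; 7 taken -> place at 3.
160 hashes to 5, h2=1; 5,6,7 taken -> place at 8.
42 hashes to 11, h2=11; 11,5,16,10,4 taken -> place at 15.
Table: [_, _, 593, 268, 13, 92, 639, 914, 160, _, 642, 909, _, _, 438, 42, 414]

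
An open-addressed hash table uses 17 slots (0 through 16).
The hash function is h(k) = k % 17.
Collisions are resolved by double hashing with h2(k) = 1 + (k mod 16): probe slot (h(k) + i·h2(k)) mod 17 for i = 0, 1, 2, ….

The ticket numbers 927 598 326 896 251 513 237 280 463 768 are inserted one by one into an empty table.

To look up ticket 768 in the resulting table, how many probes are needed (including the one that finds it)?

4

927: h=9 -> slot 9
598: h=3 -> slot 3
326: h=3, h2=7, probe 3,10 -> slot 10
896: h=12 -> slot 12
251: h=13 -> slot 13
513: h=3, h2=2, probe 3,5 -> slot 5
237: h=16 -> slot 16
280: h=8 -> slot 8
463: h=4 -> slot 4
768: h=3, h2=1, probe 3,4,5,6 -> slot 6
Table: [., ., ., 598, 463, 513, 768, ., 280, 927, 326, ., 896, 251, ., ., 237]
Lookup 768: h=3, h2=1, probe 3,4,5,6 → found at 6.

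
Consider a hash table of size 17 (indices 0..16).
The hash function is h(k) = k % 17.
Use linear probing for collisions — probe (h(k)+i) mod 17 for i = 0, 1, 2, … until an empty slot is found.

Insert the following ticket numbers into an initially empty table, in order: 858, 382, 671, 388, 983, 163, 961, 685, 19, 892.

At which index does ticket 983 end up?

Insert 858: h=8, slot 8 empty → index 8.
Insert 382: h=8, slot 8 occupied → index 9.
Insert 671: h=8, slots 8,9 occupied → index 10.
Insert 388: h=14, slot 14 empty → index 14.
Insert 983: h=14, slot 14 occupied → index 15.
Insert 163: h=10, slot 10 occupied → index 11.
Insert 961: h=9, slots 9,10,11 occupied → index 12.
Insert 685: h=5, slot 5 empty → index 5.
Insert 19: h=2, slot 2 empty → index 2.
Insert 892: h=8, slots 8,9,10,11,12 occupied → index 13.
Table: [-, -, 19, -, -, 685, -, -, 858, 382, 671, 163, 961, 892, 388, 983, -]

15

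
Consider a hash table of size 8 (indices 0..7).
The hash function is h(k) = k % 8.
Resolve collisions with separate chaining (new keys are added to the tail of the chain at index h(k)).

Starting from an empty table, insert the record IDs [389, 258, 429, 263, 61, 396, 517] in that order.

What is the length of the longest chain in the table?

4

Insert 389: h=5, bucket 5 empty → new chain.
Insert 258: h=2, bucket 2 empty → new chain.
Insert 429: h=5, bucket 5 nonempty → append to chain.
Insert 263: h=7, bucket 7 empty → new chain.
Insert 61: h=5, bucket 5 nonempty → append to chain.
Insert 396: h=4, bucket 4 empty → new chain.
Insert 517: h=5, bucket 5 nonempty → append to chain.
Final buckets:
0: -
1: -
2: 258
3: -
4: 396
5: 389 -> 429 -> 61 -> 517
6: -
7: 263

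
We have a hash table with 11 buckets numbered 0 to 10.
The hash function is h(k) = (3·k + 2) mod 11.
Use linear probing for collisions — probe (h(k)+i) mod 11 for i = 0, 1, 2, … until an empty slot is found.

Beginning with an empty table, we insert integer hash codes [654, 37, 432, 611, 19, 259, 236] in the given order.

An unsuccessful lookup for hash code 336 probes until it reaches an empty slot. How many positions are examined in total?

4

Insert 654: h=6, slot 6 empty => index 6.
Insert 37: h=3, slot 3 empty => index 3.
Insert 432: h=0, slot 0 empty => index 0.
Insert 611: h=9, slot 9 empty => index 9.
Insert 19: h=4, slot 4 empty => index 4.
Insert 259: h=9, slot 9 occupied => index 10.
Insert 236: h=6, slot 6 occupied => index 7.
Table: [432, _, _, 37, 19, _, 654, 236, _, 611, 259]
Lookup 336: h=9, probe 9,10,0,1 → slot 1 empty, not found.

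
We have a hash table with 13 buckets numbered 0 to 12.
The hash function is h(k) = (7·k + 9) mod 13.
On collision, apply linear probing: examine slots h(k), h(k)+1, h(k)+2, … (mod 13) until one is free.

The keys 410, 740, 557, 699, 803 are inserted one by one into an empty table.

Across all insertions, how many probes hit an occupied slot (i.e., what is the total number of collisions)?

410: h=6 -> slot 6
740: h=2 -> slot 2
557: h=8 -> slot 8
699: h=1 -> slot 1
803: h=1, probe 1,2,3 -> slot 3
Table: [., 699, 740, 803, ., ., 410, ., 557, ., ., ., .]

2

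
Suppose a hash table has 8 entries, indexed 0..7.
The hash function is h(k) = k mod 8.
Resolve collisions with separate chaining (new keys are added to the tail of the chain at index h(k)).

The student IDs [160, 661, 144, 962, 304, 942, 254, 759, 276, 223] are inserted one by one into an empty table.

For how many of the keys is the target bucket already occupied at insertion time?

160 → bucket 0
661 → bucket 5
144 → bucket 0 (collision)
962 → bucket 2
304 → bucket 0 (collision)
942 → bucket 6
254 → bucket 6 (collision)
759 → bucket 7
276 → bucket 4
223 → bucket 7 (collision)
Final buckets:
0: 160 -> 144 -> 304
1: ∅
2: 962
3: ∅
4: 276
5: 661
6: 942 -> 254
7: 759 -> 223

4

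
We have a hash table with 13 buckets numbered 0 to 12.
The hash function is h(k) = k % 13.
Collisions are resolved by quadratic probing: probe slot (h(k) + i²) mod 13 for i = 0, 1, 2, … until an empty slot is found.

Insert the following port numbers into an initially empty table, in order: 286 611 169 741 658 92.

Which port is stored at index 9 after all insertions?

Insert 286: h=0, slot 0 empty → index 0.
Insert 611: h=0, slot 0 occupied → index 1.
Insert 169: h=0, slots 0,1 occupied → index 4.
Insert 741: h=0, slots 0,1,4 occupied → index 9.
Insert 658: h=8, slot 8 empty → index 8.
Insert 92: h=1, slot 1 occupied → index 2.
Table: [286, 611, 92, _, 169, _, _, _, 658, 741, _, _, _]

741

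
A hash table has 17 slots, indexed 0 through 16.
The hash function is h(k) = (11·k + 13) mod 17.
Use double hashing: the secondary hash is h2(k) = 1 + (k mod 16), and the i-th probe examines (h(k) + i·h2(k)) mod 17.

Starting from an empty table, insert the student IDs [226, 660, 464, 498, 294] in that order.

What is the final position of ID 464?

1

226: h=0 => slot 0
660: h=14 => slot 14
464: h=0, h2=1, probe 0,1 => slot 1
498: h=0, h2=3, probe 0,3 => slot 3
294: h=0, h2=7, probe 0,7 => slot 7
Table: [226, 464, -, 498, -, -, -, 294, -, -, -, -, -, -, 660, -, -]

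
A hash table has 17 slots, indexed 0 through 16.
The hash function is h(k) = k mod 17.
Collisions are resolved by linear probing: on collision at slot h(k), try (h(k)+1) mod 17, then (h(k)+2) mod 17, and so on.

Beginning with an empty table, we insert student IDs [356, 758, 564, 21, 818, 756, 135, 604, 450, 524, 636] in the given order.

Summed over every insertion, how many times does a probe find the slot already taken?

4

356 hashes to 16; slot 16 is free → place at 16.
758 hashes to 10; slot 10 is free → place at 10.
564 hashes to 3; slot 3 is free → place at 3.
21 hashes to 4; slot 4 is free → place at 4.
818 hashes to 2; slot 2 is free → place at 2.
756 hashes to 8; slot 8 is free → place at 8.
135 hashes to 16; 16 taken → place at 0.
604 hashes to 9; slot 9 is free → place at 9.
450 hashes to 8; 8,9,10 taken → place at 11.
524 hashes to 14; slot 14 is free → place at 14.
636 hashes to 7; slot 7 is free → place at 7.
Table: [135, ∅, 818, 564, 21, ∅, ∅, 636, 756, 604, 758, 450, ∅, ∅, 524, ∅, 356]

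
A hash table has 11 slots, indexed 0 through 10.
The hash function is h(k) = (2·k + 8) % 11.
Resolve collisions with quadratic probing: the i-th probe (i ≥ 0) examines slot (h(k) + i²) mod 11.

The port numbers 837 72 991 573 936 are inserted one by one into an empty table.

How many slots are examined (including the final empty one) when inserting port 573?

Insert 837: h=10, slot 10 empty -> index 10.
Insert 72: h=9, slot 9 empty -> index 9.
Insert 991: h=10, slot 10 occupied -> index 0.
Insert 573: h=10, slots 10,0 occupied -> index 3.
Insert 936: h=10, slots 10,0,3 occupied -> index 8.
Table: [991, -, -, 573, -, -, -, -, 936, 72, 837]

3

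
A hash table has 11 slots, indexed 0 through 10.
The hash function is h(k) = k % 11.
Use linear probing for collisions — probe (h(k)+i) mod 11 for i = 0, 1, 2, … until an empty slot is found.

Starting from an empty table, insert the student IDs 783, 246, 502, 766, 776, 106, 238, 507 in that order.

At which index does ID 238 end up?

10

783 hashes to 2; slot 2 is free → place at 2.
246 hashes to 4; slot 4 is free → place at 4.
502 hashes to 7; slot 7 is free → place at 7.
766 hashes to 7; 7 taken → place at 8.
776 hashes to 6; slot 6 is free → place at 6.
106 hashes to 7; 7,8 taken → place at 9.
238 hashes to 7; 7,8,9 taken → place at 10.
507 hashes to 1; slot 1 is free → place at 1.
Table: [_, 507, 783, _, 246, _, 776, 502, 766, 106, 238]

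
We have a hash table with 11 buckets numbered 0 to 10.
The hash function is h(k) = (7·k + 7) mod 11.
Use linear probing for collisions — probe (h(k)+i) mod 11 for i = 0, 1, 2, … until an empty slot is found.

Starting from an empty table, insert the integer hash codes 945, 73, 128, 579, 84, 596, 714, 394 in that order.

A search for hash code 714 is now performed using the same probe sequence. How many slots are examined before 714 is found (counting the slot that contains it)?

945 hashes to 0; slot 0 is free -> place at 0.
73 hashes to 1; slot 1 is free -> place at 1.
128 hashes to 1; 1 taken -> place at 2.
579 hashes to 1; 1,2 taken -> place at 3.
84 hashes to 1; 1,2,3 taken -> place at 4.
596 hashes to 10; slot 10 is free -> place at 10.
714 hashes to 0; 0,1,2,3,4 taken -> place at 5.
394 hashes to 4; 4,5 taken -> place at 6.
Table: [945, 73, 128, 579, 84, 714, 394, —, —, —, 596]
Lookup 714: h=0, probe 0,1,2,3,4,5 → found at 5.

6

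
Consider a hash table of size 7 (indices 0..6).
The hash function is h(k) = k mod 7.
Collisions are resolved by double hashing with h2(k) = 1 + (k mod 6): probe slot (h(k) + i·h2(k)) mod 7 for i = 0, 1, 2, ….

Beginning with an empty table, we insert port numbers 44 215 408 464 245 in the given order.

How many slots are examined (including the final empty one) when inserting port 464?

Insert 44: h=2, slot 2 empty → index 2.
Insert 215: h=5, slot 5 empty → index 5.
Insert 408: h=2, h2=1, slot 2 occupied → index 3.
Insert 464: h=2, h2=3, slots 2,5 occupied → index 1.
Insert 245: h=0, slot 0 empty → index 0.
Table: [245, 464, 44, 408, -, 215, -]

3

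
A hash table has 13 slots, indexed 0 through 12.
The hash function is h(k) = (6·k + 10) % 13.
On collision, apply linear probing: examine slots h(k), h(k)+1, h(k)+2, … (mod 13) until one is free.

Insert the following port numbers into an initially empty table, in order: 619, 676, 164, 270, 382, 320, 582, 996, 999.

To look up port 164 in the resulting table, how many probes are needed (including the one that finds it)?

Insert 619: h=6, slot 6 empty -> index 6.
Insert 676: h=10, slot 10 empty -> index 10.
Insert 164: h=6, slot 6 occupied -> index 7.
Insert 270: h=5, slot 5 empty -> index 5.
Insert 382: h=1, slot 1 empty -> index 1.
Insert 320: h=6, slots 6,7 occupied -> index 8.
Insert 582: h=5, slots 5,6,7,8 occupied -> index 9.
Insert 996: h=6, slots 6,7,8,9,10 occupied -> index 11.
Insert 999: h=11, slot 11 occupied -> index 12.
Table: [., 382, ., ., ., 270, 619, 164, 320, 582, 676, 996, 999]
Lookup 164: h=6, probe 6,7 → found at 7.

2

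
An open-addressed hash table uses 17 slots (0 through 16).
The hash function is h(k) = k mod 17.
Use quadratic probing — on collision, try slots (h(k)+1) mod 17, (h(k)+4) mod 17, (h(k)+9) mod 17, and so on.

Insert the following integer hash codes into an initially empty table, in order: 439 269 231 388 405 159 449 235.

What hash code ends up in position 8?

Insert 439: h=14, slot 14 empty => index 14.
Insert 269: h=14, slot 14 occupied => index 15.
Insert 231: h=10, slot 10 empty => index 10.
Insert 388: h=14, slots 14,15 occupied => index 1.
Insert 405: h=14, slots 14,15,1 occupied => index 6.
Insert 159: h=6, slot 6 occupied => index 7.
Insert 449: h=7, slot 7 occupied => index 8.
Insert 235: h=14, slots 14,15,1,6 occupied => index 13.
Table: [∅, 388, ∅, ∅, ∅, ∅, 405, 159, 449, ∅, 231, ∅, ∅, 235, 439, 269, ∅]

449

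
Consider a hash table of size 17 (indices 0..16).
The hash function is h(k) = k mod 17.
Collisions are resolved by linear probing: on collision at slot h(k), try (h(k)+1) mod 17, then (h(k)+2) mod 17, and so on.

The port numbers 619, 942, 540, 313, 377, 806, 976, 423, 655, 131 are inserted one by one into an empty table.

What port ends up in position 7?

619

619 hashes to 7; slot 7 is free => place at 7.
942 hashes to 7; 7 taken => place at 8.
540 hashes to 13; slot 13 is free => place at 13.
313 hashes to 7; 7,8 taken => place at 9.
377 hashes to 3; slot 3 is free => place at 3.
806 hashes to 7; 7,8,9 taken => place at 10.
976 hashes to 7; 7,8,9,10 taken => place at 11.
423 hashes to 15; slot 15 is free => place at 15.
655 hashes to 9; 9,10,11 taken => place at 12.
131 hashes to 12; 12,13 taken => place at 14.
Table: [_, _, _, 377, _, _, _, 619, 942, 313, 806, 976, 655, 540, 131, 423, _]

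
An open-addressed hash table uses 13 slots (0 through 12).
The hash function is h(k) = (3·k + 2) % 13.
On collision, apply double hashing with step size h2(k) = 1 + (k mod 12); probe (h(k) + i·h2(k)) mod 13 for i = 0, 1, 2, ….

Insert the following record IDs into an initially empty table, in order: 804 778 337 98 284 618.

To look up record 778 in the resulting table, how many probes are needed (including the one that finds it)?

2

Insert 804: h=9, slot 9 empty → index 9.
Insert 778: h=9, h2=11, slot 9 occupied → index 7.
Insert 337: h=12, slot 12 empty → index 12.
Insert 98: h=10, slot 10 empty → index 10.
Insert 284: h=9, h2=9, slot 9 occupied → index 5.
Insert 618: h=10, h2=7, slot 10 occupied → index 4.
Table: [—, —, —, —, 618, 284, —, 778, —, 804, 98, —, 337]
Lookup 778: h=9, h2=11, probe 9,7 → found at 7.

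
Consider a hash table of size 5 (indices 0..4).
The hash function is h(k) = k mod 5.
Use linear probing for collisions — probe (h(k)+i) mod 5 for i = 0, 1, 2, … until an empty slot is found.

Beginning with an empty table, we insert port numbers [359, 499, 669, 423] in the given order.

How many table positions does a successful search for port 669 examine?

3

359 hashes to 4; slot 4 is free → place at 4.
499 hashes to 4; 4 taken → place at 0.
669 hashes to 4; 4,0 taken → place at 1.
423 hashes to 3; slot 3 is free → place at 3.
Table: [499, 669, ∅, 423, 359]
Lookup 669: h=4, probe 4,0,1 → found at 1.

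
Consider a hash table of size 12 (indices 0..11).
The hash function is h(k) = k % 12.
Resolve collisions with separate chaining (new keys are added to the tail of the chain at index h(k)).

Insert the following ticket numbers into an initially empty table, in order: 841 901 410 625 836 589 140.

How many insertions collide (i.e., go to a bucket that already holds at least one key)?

4

841 → bucket 1
901 → bucket 1 (collision)
410 → bucket 2
625 → bucket 1 (collision)
836 → bucket 8
589 → bucket 1 (collision)
140 → bucket 8 (collision)
Final buckets:
0: —
1: 841 -> 901 -> 625 -> 589
2: 410
3: —
4: —
5: —
6: —
7: —
8: 836 -> 140
9: —
10: —
11: —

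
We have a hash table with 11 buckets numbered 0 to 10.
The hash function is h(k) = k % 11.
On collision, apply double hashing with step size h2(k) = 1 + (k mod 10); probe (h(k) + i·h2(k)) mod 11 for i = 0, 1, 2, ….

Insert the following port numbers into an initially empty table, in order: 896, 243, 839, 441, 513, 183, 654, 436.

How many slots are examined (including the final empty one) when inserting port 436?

896 hashes to 5; slot 5 is free → place at 5.
243 hashes to 1; slot 1 is free → place at 1.
839 hashes to 3; slot 3 is free → place at 3.
441 hashes to 1, h2=2; 1,3,5 taken → place at 7.
513 hashes to 7, h2=4; 7 taken → place at 0.
183 hashes to 7, h2=4; 7,0 taken → place at 4.
654 hashes to 5, h2=5; 5 taken → place at 10.
436 hashes to 7, h2=7; 7,3,10 taken → place at 6.
Table: [513, 243, _, 839, 183, 896, 436, 441, _, _, 654]

4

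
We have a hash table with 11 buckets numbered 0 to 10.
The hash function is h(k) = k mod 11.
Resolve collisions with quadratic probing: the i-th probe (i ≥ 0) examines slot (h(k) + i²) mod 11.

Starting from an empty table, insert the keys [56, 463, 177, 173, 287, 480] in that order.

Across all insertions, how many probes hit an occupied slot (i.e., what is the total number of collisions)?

6

56: h=1 → slot 1
463: h=1, probe 1,2 → slot 2
177: h=1, probe 1,2,5 → slot 5
173: h=8 → slot 8
287: h=1, probe 1,2,5,10 → slot 10
480: h=7 → slot 7
Table: [∅, 56, 463, ∅, ∅, 177, ∅, 480, 173, ∅, 287]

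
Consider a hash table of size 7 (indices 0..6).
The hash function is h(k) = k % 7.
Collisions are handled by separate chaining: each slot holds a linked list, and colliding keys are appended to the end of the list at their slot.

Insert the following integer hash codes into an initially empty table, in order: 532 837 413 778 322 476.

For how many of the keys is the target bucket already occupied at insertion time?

Insert 532: h=0, bucket 0 empty -> new chain.
Insert 837: h=4, bucket 4 empty -> new chain.
Insert 413: h=0, bucket 0 nonempty -> append to chain.
Insert 778: h=1, bucket 1 empty -> new chain.
Insert 322: h=0, bucket 0 nonempty -> append to chain.
Insert 476: h=0, bucket 0 nonempty -> append to chain.
Final buckets:
0: 532 -> 413 -> 322 -> 476
1: 778
2: ∅
3: ∅
4: 837
5: ∅
6: ∅

3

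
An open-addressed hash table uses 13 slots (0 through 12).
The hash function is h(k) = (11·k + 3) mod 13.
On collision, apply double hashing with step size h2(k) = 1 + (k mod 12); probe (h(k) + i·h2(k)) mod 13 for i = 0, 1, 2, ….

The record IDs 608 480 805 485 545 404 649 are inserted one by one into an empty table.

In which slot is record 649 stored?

0

608: h=9 → slot 9
480: h=5 → slot 5
805: h=5, h2=2, probe 5,7 → slot 7
485: h=8 → slot 8
545: h=5, h2=6, probe 5,11 → slot 11
404: h=1 → slot 1
649: h=5, h2=2, probe 5,7,9,11,0 → slot 0
Table: [649, 404, —, —, —, 480, —, 805, 485, 608, —, 545, —]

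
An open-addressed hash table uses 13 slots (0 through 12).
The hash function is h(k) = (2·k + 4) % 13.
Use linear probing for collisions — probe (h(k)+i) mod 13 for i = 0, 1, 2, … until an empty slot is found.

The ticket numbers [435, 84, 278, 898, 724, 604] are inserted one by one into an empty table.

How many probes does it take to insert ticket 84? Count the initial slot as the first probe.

2

Insert 435: h=3, slot 3 empty => index 3.
Insert 84: h=3, slot 3 occupied => index 4.
Insert 278: h=1, slot 1 empty => index 1.
Insert 898: h=6, slot 6 empty => index 6.
Insert 724: h=9, slot 9 empty => index 9.
Insert 604: h=3, slots 3,4 occupied => index 5.
Table: [—, 278, —, 435, 84, 604, 898, —, —, 724, —, —, —]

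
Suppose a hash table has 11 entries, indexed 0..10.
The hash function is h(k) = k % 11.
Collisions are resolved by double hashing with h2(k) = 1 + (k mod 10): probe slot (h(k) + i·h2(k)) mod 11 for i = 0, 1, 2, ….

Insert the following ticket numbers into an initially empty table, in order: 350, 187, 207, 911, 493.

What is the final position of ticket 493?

Insert 350: h=9, slot 9 empty => index 9.
Insert 187: h=0, slot 0 empty => index 0.
Insert 207: h=9, h2=8, slot 9 occupied => index 6.
Insert 911: h=9, h2=2, slots 9,0 occupied => index 2.
Insert 493: h=9, h2=4, slots 9,2,6 occupied => index 10.
Table: [187, —, 911, —, —, —, 207, —, —, 350, 493]

10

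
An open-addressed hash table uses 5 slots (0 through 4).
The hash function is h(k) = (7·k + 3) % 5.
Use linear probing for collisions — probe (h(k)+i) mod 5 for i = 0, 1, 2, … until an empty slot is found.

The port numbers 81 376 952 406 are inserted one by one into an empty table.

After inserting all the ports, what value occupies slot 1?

Insert 81: h=0, slot 0 empty => index 0.
Insert 376: h=0, slot 0 occupied => index 1.
Insert 952: h=2, slot 2 empty => index 2.
Insert 406: h=0, slots 0,1,2 occupied => index 3.
Table: [81, 376, 952, 406, -]

376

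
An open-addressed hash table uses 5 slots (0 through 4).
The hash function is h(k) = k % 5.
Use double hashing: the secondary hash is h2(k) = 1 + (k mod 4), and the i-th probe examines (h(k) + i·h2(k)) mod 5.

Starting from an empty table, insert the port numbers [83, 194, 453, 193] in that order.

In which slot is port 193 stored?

2

Insert 83: h=3, slot 3 empty -> index 3.
Insert 194: h=4, slot 4 empty -> index 4.
Insert 453: h=3, h2=2, slot 3 occupied -> index 0.
Insert 193: h=3, h2=2, slots 3,0 occupied -> index 2.
Table: [453, —, 193, 83, 194]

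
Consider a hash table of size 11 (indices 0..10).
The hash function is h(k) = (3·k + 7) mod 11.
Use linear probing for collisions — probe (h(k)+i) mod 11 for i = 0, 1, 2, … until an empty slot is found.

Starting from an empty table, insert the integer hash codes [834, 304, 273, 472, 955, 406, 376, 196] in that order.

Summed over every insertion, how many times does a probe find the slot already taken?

16

Insert 834: h=1, slot 1 empty → index 1.
Insert 304: h=6, slot 6 empty → index 6.
Insert 273: h=1, slot 1 occupied → index 2.
Insert 472: h=4, slot 4 empty → index 4.
Insert 955: h=1, slots 1,2 occupied → index 3.
Insert 406: h=4, slot 4 occupied → index 5.
Insert 376: h=2, slots 2,3,4,5,6 occupied → index 7.
Insert 196: h=1, slots 1,2,3,4,5,6,7 occupied → index 8.
Table: [∅, 834, 273, 955, 472, 406, 304, 376, 196, ∅, ∅]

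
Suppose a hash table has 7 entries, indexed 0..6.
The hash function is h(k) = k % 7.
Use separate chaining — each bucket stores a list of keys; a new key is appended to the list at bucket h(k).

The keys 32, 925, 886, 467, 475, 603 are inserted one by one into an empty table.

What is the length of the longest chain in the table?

2

32 → bucket 4
925 → bucket 1
886 → bucket 4 (collision)
467 → bucket 5
475 → bucket 6
603 → bucket 1 (collision)
Final buckets:
0: .
1: 925 -> 603
2: .
3: .
4: 32 -> 886
5: 467
6: 475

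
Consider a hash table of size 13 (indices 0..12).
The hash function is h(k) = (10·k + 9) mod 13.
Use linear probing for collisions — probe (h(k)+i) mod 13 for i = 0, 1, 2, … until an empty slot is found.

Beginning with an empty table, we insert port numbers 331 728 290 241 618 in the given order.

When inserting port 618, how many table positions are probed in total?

2

331 hashes to 4; slot 4 is free => place at 4.
728 hashes to 9; slot 9 is free => place at 9.
290 hashes to 10; slot 10 is free => place at 10.
241 hashes to 1; slot 1 is free => place at 1.
618 hashes to 1; 1 taken => place at 2.
Table: [—, 241, 618, —, 331, —, —, —, —, 728, 290, —, —]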